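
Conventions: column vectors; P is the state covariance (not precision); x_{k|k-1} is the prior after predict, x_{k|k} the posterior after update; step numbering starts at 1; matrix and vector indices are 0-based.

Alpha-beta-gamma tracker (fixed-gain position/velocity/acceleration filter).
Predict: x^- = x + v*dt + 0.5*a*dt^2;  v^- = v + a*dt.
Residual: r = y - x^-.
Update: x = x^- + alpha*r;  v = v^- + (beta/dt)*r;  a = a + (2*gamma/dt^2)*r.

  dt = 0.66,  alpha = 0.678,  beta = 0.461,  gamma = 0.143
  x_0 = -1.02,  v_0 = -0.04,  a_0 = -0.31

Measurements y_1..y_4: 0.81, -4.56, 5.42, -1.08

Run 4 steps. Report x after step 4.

x_post = 0.8814

step 1: x_pred=-1.1139  r=1.9239  x^+=0.1905  v^+=1.0992  a^+=0.9532
step 2: x_pred=1.1236  r=-5.6836  x^+=-2.7299  v^+=-2.2416  a^+=-2.7785
step 3: x_pred=-4.8145  r=10.2345  x^+=2.1245  v^+=3.0733  a^+=3.9411
step 4: x_pred=5.0112  r=-6.0912  x^+=0.8814  v^+=1.4198  a^+=-0.0582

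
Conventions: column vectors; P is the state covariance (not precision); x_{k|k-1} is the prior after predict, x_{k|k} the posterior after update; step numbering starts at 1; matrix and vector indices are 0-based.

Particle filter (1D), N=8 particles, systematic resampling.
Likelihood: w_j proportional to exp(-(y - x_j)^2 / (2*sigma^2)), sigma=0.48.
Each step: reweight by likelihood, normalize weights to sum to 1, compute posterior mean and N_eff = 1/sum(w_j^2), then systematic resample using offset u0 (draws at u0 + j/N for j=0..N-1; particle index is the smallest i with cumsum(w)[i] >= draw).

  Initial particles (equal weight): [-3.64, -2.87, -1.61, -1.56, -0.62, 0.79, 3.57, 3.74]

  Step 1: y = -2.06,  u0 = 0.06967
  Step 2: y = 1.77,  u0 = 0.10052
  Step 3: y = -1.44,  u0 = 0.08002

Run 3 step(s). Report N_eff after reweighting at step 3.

step 1: w=[0.0030, 0.1625, 0.4348, 0.3922, 0.0075, 0.0000, 0.0000, 0.0000]  mean=-1.7938  Neff=2.7074  idx=[1, 2, 2, 2, 2, 3, 3, 3]
step 2: w=[0.0000, 0.0979, 0.0979, 0.0979, 0.0979, 0.2028, 0.2028, 0.2028]  mean=-1.5796  Neff=6.1838  idx=[2, 3, 4, 5, 6, 6, 7, 7]
step 3: w=[0.1226, 0.1226, 0.1226, 0.1265, 0.1265, 0.1265, 0.1265, 0.1265]  mean=-1.5784  Neff=7.9982  idx=[0, 1, 2, 3, 4, 5, 6, 7]

N_eff = 7.9982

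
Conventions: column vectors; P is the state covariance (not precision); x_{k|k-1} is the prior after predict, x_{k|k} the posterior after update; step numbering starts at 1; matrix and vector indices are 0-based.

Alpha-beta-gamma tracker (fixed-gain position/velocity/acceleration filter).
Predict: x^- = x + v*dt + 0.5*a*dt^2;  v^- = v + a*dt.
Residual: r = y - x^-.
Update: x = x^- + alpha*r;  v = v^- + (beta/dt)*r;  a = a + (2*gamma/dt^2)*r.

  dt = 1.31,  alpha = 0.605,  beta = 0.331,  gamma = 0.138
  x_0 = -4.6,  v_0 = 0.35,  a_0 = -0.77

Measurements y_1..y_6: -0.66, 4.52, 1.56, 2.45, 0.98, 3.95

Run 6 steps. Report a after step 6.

a_post = -0.7489

step 1: x_pred=-4.8022  r=4.1422  x^+=-2.2962  v^+=0.3879  a^+=-0.1038
step 2: x_pred=-1.8771  r=6.3971  x^+=1.9932  v^+=1.8683  a^+=0.9250
step 3: x_pred=5.2343  r=-3.6743  x^+=3.0114  v^+=2.1517  a^+=0.3341
step 4: x_pred=6.1167  r=-3.6667  x^+=3.8984  v^+=1.6629  a^+=-0.2556
step 5: x_pred=5.8573  r=-4.8773  x^+=2.9066  v^+=0.0956  a^+=-1.0401
step 6: x_pred=2.1394  r=1.8106  x^+=3.2348  v^+=-0.8094  a^+=-0.7489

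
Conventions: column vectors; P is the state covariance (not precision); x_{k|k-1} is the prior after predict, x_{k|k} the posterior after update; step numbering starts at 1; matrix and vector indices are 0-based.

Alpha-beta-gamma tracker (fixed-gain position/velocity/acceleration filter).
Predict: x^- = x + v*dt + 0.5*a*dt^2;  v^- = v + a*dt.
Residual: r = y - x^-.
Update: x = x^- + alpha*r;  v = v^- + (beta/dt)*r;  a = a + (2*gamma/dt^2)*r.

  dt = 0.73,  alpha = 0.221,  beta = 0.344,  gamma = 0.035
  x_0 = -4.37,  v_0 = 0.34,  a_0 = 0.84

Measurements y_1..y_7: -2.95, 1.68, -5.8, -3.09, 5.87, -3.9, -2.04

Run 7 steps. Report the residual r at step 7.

step 1: x_pred=-3.8980  r=0.9480  x^+=-3.6885  v^+=1.3999  a^+=0.9645
step 2: x_pred=-2.4095  r=4.0895  x^+=-1.5058  v^+=4.0311  a^+=1.5017
step 3: x_pred=1.8371  r=-7.6371  x^+=0.1493  v^+=1.5285  a^+=0.4985
step 4: x_pred=1.3980  r=-4.4880  x^+=0.4061  v^+=-0.2224  a^+=-0.0910
step 5: x_pred=0.2195  r=5.6505  x^+=1.4683  v^+=2.3738  a^+=0.6512
step 6: x_pred=3.3747  r=-7.2747  x^+=1.7670  v^+=-0.5788  a^+=-0.3044
step 7: x_pred=1.2633  r=-3.3033  x^+=0.5333  v^+=-2.3577  a^+=-0.7383

resid = -3.3033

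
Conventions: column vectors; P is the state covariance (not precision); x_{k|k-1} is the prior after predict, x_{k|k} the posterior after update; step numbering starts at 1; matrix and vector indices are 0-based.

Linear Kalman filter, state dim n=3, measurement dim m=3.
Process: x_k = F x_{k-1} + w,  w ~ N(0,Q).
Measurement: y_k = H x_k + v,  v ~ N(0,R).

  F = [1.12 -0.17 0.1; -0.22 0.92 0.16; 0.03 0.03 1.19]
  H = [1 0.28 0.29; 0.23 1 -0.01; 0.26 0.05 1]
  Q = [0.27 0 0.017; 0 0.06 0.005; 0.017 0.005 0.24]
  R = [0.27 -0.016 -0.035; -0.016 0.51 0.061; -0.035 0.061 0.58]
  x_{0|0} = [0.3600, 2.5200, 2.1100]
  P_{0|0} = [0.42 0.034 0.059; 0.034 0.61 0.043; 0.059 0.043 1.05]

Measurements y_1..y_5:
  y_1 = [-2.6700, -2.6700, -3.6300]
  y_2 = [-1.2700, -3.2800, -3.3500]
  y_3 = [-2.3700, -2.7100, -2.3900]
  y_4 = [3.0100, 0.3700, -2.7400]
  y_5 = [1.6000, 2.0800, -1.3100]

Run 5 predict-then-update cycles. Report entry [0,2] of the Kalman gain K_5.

step 1: x^-=[0.1858, 2.5768, 2.5973]  P^-=[0.8238 -0.1337 0.2242; -0.1337 0.6183 0.2518; 0.2242 0.2518 1.7352]  S=[1.3842 0.2842 0.9898; 0.2842 1.1044 0.3902; 0.9898 0.3902 2.5107]  K=[0.6985 -0.1003 -0.0879; -0.0548 0.5304 0.0380; 0.0871 -0.0058 0.6859]  nu=[-4.3305, -5.2636, -6.4044]  x^+=[-1.7484, -0.2205, -2.1424]  P^+=[0.2724 -0.1318 -0.1458; -0.1318 0.3047 0.0753; -0.1458 0.0753 0.4286]
step 2: x^-=[-2.1350, -0.1610, -2.6085]  P^-=[0.6398 -0.2667 -0.1379; -0.2667 0.4279 0.2107; -0.1379 0.2107 0.8421]  S=[0.8191 0.0173 0.2626; 0.0173 0.8456 0.2191; 0.2626 0.2191 1.4089]  K=[0.6743 -0.1290 -0.0949; -0.1382 0.4139 0.0769; 0.0187 0.0542 0.5678]  nu=[1.6665, -2.6541, -0.1783]  x^+=[-0.6520, -1.5035, -2.8226]  P^+=[0.2719 -0.1464 -0.1499; -0.1464 0.2527 0.1001; -0.1499 0.1001 0.3660]
step 3: x^-=[-0.7569, -1.6914, -3.4236]  P^-=[0.6408 -0.2741 -0.1559; -0.2741 0.3957 0.2254; -0.1559 0.2254 0.7549]  S=[0.7980 0.0042 0.2211; 0.0042 0.8098 0.2270; 0.2211 0.2270 1.3135]  K=[0.6768 -0.1318 -0.0934; -0.1500 0.3831 0.0915; 0.0085 0.0738 0.5382]  nu=[-0.1467, -0.8788, 1.3149]  x^+=[-0.8632, -1.8858, -2.7820]  P^+=[0.2729 -0.1480 -0.1495; -0.1480 0.2385 0.1082; -0.1495 0.1082 0.3498]
step 4: x^-=[-0.9244, -1.9901, -3.3930]  P^-=[0.6419 -0.2735 -0.1589; -0.2735 0.3863 0.2307; -0.1589 0.2307 0.7326]  S=[0.7960 0.0039 0.2133; 0.0039 0.8007 0.2316; 0.2133 0.2316 1.2904]  K=[0.6779 -0.1316 -0.0928; -0.1513 0.3739 0.0966; 0.0063 0.0802 0.5293]  nu=[5.4756, 2.5388, 0.9929]  x^+=[2.3610, -1.7735, -2.6295]  P^+=[0.2731 -0.1479 -0.1492; -0.1479 0.2341 0.1109; -0.1492 0.1109 0.3449]
step 5: x^-=[2.6829, -2.5718, -3.1114]  P^-=[0.6419 -0.2726 -0.1596; -0.2726 0.3832 0.2325; -0.1596 0.2325 0.7259]  S=[0.7955 0.0044 0.2112; 0.0044 0.7979 0.2333; 0.2112 0.2333 1.2834]  K=[0.6781 -0.1313 -0.0926; -0.1512 0.3709 0.0983; 0.0057 0.0823 0.5264]  nu=[0.5395, 4.0036, 1.2325]  x^+=[2.4091, -1.0474, -2.1302]  P^+=[0.2730 -0.1477 -0.1490; -0.1477 0.2326 0.1117; -0.1490 0.1117 0.3433]

K[0,2] = -0.0926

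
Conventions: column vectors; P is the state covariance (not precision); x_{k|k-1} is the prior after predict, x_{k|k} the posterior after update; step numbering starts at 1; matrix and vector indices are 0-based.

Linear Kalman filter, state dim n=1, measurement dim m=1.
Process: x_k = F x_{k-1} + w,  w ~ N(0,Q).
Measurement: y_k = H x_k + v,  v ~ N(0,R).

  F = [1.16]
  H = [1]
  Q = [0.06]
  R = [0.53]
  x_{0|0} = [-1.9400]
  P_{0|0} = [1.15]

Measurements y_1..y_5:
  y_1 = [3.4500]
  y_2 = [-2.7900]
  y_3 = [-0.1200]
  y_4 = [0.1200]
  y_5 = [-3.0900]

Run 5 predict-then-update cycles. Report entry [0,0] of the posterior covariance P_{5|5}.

step 1: x^-=[-2.2504]  P^-=[1.6074]  S=[2.1374]  K=[0.7520]  nu=[5.7004]  x^+=[2.0365]  P^+=[0.3986]
step 2: x^-=[2.3624]  P^-=[0.5963]  S=[1.1263]  K=[0.5294]  nu=[-5.1524]  x^+=[-0.3655]  P^+=[0.2806]
step 3: x^-=[-0.4240]  P^-=[0.4376]  S=[0.9676]  K=[0.4522]  nu=[0.3040]  x^+=[-0.2865]  P^+=[0.2397]
step 4: x^-=[-0.3324]  P^-=[0.3825]  S=[0.9125]  K=[0.4192]  nu=[0.4524]  x^+=[-0.1427]  P^+=[0.2222]
step 5: x^-=[-0.1656]  P^-=[0.3590]  S=[0.8890]  K=[0.4038]  nu=[-2.9244]  x^+=[-1.3464]  P^+=[0.2140]

P_post[0,0] = 0.2140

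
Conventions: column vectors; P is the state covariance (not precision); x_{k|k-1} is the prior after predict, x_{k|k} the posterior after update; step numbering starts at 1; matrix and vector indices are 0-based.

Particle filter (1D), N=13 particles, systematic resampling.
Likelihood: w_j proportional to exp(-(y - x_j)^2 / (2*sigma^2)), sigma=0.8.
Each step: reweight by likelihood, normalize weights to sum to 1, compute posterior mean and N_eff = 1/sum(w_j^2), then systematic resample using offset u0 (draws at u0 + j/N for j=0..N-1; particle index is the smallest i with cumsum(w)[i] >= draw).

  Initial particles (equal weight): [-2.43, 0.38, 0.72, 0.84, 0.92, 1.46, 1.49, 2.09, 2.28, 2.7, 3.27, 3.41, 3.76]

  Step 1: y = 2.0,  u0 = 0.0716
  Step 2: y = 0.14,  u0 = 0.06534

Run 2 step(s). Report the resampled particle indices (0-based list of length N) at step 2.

resampled_idx = [0, 0, 0, 1, 1, 1, 1, 2, 3, 4, 4, 5, 9]

step 1: w=[0.0000, 0.0216, 0.0466, 0.0585, 0.0673, 0.1334, 0.1367, 0.1664, 0.1575, 0.1142, 0.0475, 0.0354, 0.0149]  mean=1.8987  Neff=8.5951  idx=[3, 4, 5, 5, 6, 6, 7, 7, 8, 8, 9, 10, 12]
step 2: w=[0.2769, 0.2524, 0.1041, 0.1041, 0.0978, 0.0978, 0.0208, 0.0208, 0.0113, 0.0113, 0.0024, 0.0002, 0.0000]  mean=1.2061  Neff=5.4851  idx=[0, 0, 0, 1, 1, 1, 1, 2, 3, 4, 4, 5, 9]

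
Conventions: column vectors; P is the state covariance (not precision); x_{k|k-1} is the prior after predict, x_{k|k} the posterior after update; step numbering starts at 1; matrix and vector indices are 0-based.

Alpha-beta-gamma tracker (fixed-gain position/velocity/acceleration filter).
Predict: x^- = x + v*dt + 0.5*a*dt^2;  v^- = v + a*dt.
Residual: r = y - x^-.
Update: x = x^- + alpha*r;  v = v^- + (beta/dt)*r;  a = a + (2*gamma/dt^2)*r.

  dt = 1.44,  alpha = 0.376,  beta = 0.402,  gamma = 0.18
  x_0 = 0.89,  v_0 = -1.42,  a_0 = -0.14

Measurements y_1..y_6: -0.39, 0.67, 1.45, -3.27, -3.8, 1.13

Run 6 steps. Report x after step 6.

step 1: x_pred=-1.3000  r=0.9100  x^+=-0.9578  v^+=-1.3676  a^+=0.0180
step 2: x_pred=-2.9085  r=3.5785  x^+=-1.5630  v^+=-0.3427  a^+=0.6392
step 3: x_pred=-1.3937  r=2.8437  x^+=-0.3245  v^+=1.3717  a^+=1.1329
step 4: x_pred=2.8254  r=-6.0954  x^+=0.5335  v^+=1.3015  a^+=0.0747
step 5: x_pred=2.4851  r=-6.2851  x^+=0.1219  v^+=-0.3455  a^+=-1.0165
step 6: x_pred=-1.4295  r=2.5595  x^+=-0.4671  v^+=-1.0947  a^+=-0.5721

x_post = -0.4671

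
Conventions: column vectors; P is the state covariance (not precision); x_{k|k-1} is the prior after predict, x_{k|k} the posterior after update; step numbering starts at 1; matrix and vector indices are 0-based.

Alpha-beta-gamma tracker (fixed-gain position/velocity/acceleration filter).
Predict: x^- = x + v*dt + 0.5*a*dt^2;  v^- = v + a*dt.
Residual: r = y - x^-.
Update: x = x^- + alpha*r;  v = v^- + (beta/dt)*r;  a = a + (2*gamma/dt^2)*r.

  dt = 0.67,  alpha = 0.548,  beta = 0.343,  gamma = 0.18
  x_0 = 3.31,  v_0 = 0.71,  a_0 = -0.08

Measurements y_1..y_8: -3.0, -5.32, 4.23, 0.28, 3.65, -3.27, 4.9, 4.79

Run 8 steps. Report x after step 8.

x_post = 7.4663

step 1: x_pred=3.7677  r=-6.7677  x^+=0.0590  v^+=-2.8083  a^+=-5.5075
step 2: x_pred=-3.0587  r=-2.2613  x^+=-4.2979  v^+=-7.6559  a^+=-7.3210
step 3: x_pred=-11.0706  r=15.3006  x^+=-2.6858  v^+=-4.7280  a^+=4.9495
step 4: x_pred=-4.7427  r=5.0227  x^+=-1.9903  v^+=1.1595  a^+=8.9775
step 5: x_pred=0.8016  r=2.8484  x^+=2.3625  v^+=8.6326  a^+=11.2618
step 6: x_pred=10.6741  r=-13.9441  x^+=3.0327  v^+=9.0395  a^+=0.0792
step 7: x_pred=9.1070  r=-4.2070  x^+=6.8015  v^+=6.9389  a^+=-3.2946
step 8: x_pred=10.7111  r=-5.9211  x^+=7.4663  v^+=1.7002  a^+=-8.0431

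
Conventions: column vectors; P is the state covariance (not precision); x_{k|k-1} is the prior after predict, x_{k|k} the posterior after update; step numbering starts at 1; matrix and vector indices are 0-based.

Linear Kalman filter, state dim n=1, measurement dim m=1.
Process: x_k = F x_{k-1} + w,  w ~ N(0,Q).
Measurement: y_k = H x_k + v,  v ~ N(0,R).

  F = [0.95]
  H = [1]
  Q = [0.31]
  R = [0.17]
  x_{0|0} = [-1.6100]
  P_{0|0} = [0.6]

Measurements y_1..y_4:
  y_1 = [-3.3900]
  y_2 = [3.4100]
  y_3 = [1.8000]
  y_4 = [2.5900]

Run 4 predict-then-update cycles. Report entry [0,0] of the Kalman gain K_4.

step 1: x^-=[-1.5295]  P^-=[0.8515]  S=[1.0215]  K=[0.8336]  nu=[-1.8605]  x^+=[-3.0804]  P^+=[0.1417]
step 2: x^-=[-2.9264]  P^-=[0.4379]  S=[0.6079]  K=[0.7203]  nu=[6.3364]  x^+=[1.6380]  P^+=[0.1225]
step 3: x^-=[1.5561]  P^-=[0.4205]  S=[0.5905]  K=[0.7121]  nu=[0.2439]  x^+=[1.7298]  P^+=[0.1211]
step 4: x^-=[1.6433]  P^-=[0.4193]  S=[0.5893]  K=[0.7115]  nu=[0.9467]  x^+=[2.3169]  P^+=[0.1210]

K[0,0] = 0.7115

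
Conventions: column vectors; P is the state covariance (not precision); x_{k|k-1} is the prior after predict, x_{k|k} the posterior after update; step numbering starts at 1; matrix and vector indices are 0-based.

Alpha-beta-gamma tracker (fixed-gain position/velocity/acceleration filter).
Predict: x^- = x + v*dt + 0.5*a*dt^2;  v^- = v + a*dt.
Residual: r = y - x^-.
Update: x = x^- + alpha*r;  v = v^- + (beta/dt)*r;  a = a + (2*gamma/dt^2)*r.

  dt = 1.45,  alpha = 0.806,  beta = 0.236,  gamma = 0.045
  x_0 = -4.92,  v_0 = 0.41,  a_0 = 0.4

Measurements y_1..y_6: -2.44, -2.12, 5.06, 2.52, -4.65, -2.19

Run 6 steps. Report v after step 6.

v_post = 0.4531

step 1: x_pred=-3.9050  r=1.4650  x^+=-2.7242  v^+=1.2284  a^+=0.4627
step 2: x_pred=-0.4565  r=-1.6635  x^+=-1.7973  v^+=1.6286  a^+=0.3915
step 3: x_pred=0.9758  r=4.0842  x^+=4.2677  v^+=2.8611  a^+=0.5663
step 4: x_pred=9.0115  r=-6.4915  x^+=3.7794  v^+=2.6257  a^+=0.2885
step 5: x_pred=7.8898  r=-12.5398  x^+=-2.2173  v^+=1.0030  a^+=-0.2483
step 6: x_pred=-1.0240  r=-1.1660  x^+=-1.9638  v^+=0.4531  a^+=-0.2982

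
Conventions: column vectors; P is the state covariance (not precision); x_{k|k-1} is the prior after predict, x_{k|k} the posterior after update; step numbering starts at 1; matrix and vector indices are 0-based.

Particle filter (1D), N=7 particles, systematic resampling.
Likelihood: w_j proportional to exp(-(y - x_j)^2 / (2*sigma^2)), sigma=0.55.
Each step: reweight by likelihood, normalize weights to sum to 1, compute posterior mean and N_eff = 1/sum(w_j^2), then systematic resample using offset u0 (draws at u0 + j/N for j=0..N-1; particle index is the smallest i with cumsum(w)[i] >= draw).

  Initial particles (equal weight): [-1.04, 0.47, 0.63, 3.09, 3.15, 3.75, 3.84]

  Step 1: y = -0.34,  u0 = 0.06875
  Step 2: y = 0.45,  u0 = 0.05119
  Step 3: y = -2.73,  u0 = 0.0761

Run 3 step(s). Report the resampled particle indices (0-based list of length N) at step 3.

resampled_idx = [0, 1, 1, 2, 3, 4, 4]

step 1: w=[0.4475, 0.3401, 0.2124, 0.0000, 0.0000, 0.0000, 0.0000]  mean=-0.1718  Neff=2.7697  idx=[0, 0, 0, 1, 1, 1, 2]
step 2: w=[0.0063, 0.0063, 0.0063, 0.2484, 0.2484, 0.2484, 0.2356]  mean=0.4790  Neff=4.1523  idx=[3, 3, 4, 4, 5, 6, 6]
step 3: w=[0.1868, 0.1868, 0.1868, 0.1868, 0.1868, 0.0330, 0.0330]  mean=0.4805  Neff=5.6601  idx=[0, 1, 1, 2, 3, 4, 4]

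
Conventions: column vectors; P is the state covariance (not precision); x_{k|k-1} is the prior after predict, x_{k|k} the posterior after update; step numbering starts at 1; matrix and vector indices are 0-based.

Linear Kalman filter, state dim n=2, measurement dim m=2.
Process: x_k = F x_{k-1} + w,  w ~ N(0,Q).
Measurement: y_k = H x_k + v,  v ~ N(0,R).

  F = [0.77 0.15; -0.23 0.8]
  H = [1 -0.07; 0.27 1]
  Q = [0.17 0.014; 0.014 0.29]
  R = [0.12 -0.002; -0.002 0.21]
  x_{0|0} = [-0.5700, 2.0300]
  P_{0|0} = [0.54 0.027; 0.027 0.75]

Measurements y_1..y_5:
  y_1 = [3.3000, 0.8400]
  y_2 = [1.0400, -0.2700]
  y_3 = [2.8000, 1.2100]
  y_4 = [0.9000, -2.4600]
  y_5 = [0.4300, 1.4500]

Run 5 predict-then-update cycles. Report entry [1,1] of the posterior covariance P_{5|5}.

step 1: x^-=[-0.1344, 1.7551]  P^-=[0.5133 0.0241; 0.0241 0.7886]  S=[0.6338 0.1050; 0.1050 1.0490]  K=[0.7947 0.0755; -0.1776 0.7757]  nu=[3.5573, -0.8788]  x^+=[2.6262, 0.4415]  P^+=[0.0944 -0.0112; -0.0112 0.1663]
step 2: x^-=[2.0884, -0.2509]  P^-=[0.2271 0.0107; 0.0107 0.4056]  S=[0.3476 0.0414; 0.0414 0.6379]  K=[0.6428 0.0712; -0.1282 0.6486]  nu=[-1.0660, -0.5830]  x^+=[1.3618, -0.4924]  P^+=[0.0765 -0.0070; -0.0070 0.1384]
step 3: x^-=[0.9747, -0.7071]  P^-=[0.2169 0.0130; 0.0130 0.3852]  S=[0.3369 0.0423; 0.0423 0.6180]  K=[0.6318 0.0725; -0.1215 0.6373]  nu=[1.7758, 1.6539]  x^+=[2.2166, 0.1311]  P^+=[0.0752 -0.0064; -0.0064 0.1358]
step 4: x^-=[1.7264, -0.4050]  P^-=[0.2162 0.0133; 0.0133 0.3832]  S=[0.3362 0.0426; 0.0426 0.6161]  K=[0.6311 0.0727; -0.1208 0.6361]  nu=[-0.8548, -2.5212]  x^+=[1.0038, -1.9055]  P^+=[0.0751 -0.0063; -0.0063 0.1355]
step 5: x^-=[0.4871, -1.7552]  P^-=[0.2161 0.0133; 0.0133 0.3830]  S=[0.3362 0.0426; 0.0426 0.6160]  K=[0.6310 0.0727; -0.1208 0.6360]  nu=[-0.1800, 3.0737]  x^+=[0.5970, 0.2214]  P^+=[0.0751 -0.0063; -0.0063 0.1355]

P_post[1,1] = 0.1355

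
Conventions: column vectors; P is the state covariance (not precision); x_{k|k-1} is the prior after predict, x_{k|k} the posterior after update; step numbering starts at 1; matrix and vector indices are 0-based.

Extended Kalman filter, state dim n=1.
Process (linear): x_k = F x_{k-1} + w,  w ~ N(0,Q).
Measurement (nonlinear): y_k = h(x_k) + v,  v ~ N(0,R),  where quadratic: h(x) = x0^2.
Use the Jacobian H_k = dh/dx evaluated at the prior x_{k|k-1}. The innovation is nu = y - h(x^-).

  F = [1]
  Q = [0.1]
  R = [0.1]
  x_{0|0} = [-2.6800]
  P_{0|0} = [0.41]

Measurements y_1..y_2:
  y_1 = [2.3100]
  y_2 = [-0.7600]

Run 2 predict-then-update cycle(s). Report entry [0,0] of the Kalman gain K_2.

K[0,0] = -0.2614

step 1: x^-=[-2.6800]  P^-=[0.5100]  H_jac=[-5.3600]  S=[14.7521]  K=[-0.1853]  nu=[-4.8724]  x^+=[-1.7771]  P^+=[0.0035]
step 2: x^-=[-1.7771]  P^-=[0.1035]  H_jac=[-3.5543]  S=[1.4070]  K=[-0.2614]  nu=[-3.9182]  x^+=[-0.7531]  P^+=[0.0074]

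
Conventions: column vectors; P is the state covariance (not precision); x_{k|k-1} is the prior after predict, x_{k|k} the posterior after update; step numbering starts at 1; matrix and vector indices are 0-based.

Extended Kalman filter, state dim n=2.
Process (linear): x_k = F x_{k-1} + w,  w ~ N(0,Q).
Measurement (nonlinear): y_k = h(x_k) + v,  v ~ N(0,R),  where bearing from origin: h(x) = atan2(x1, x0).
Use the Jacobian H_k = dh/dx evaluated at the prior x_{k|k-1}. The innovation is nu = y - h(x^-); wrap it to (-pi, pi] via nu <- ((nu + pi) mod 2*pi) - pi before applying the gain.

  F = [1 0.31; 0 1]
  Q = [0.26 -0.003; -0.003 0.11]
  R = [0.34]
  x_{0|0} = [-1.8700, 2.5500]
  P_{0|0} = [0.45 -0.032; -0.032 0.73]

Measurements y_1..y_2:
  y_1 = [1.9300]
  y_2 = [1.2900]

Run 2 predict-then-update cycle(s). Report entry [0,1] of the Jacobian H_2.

H_jac[0,1] = -0.0389

step 1: x^-=[-1.0795, 2.5500]  P^-=[0.7603 0.1913; 0.1913 0.8400]  H_jac=[-0.3326 -0.1408]  S=[0.4586]  K=[-0.6100; -0.3965]  nu=[-0.0413]  x^+=[-1.0543, 2.5664]  P^+=[0.5896 0.0804; 0.0804 0.7679]
step 2: x^-=[-0.2588, 2.5664]  P^-=[0.9733 0.3154; 0.3154 0.8779]  H_jac=[-0.3857 -0.0389]  S=[0.4956]  K=[-0.7822; -0.3144]  nu=[-0.3813]  x^+=[0.0395, 2.6862]  P^+=[0.6700 0.1935; 0.1935 0.8289]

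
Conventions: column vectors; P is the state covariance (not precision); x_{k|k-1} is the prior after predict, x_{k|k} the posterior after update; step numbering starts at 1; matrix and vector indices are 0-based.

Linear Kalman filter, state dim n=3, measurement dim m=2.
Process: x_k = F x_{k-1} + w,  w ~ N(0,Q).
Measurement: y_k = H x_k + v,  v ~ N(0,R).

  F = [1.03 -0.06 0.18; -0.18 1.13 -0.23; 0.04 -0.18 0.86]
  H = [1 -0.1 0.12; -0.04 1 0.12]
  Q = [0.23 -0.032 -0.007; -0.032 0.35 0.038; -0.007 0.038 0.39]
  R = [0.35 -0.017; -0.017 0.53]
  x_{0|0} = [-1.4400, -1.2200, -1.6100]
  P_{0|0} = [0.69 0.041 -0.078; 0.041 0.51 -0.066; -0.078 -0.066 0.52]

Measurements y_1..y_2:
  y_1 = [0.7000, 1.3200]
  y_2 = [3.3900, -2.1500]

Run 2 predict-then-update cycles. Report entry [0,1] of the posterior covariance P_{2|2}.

step 1: x^-=[-1.6998, -0.7491, -1.2226]  P^-=[0.9481 -0.1612 0.0356; -0.1612 1.0623 -0.2245; 0.0356 -0.2245 0.8067]  S=[1.3666 -0.3315; -0.3315 1.5641]  K=[0.7153 0.0270; -0.0567 0.6540; 0.0984 -0.0617]  nu=[2.4716, 2.1478]  x^+=[0.1262, 0.5154, -1.1119]  P^+=[0.2606 0.0212 -0.0717; 0.0212 0.3642 -0.1312; -0.0717 -0.1312 0.7835]
step 2: x^-=[-0.1011, 0.8154, -1.0440]  P^-=[0.5068 -0.1218 0.0720; -0.1218 0.9186 -0.3125; 0.0720 -0.3125 1.0171]  S=[0.9298 -0.2622; -0.2622 1.3981]  K=[0.5708 0.0116; -0.0965 0.6156; 0.2147 -0.0980]  nu=[3.6979, -2.8442]  x^+=[1.9765, -1.2923, 0.0287]  P^+=[0.2072 0.0113 -0.0543; 0.0113 0.3490 -0.1718; -0.0543 -0.1718 0.9498]

P_post[0,1] = 0.0113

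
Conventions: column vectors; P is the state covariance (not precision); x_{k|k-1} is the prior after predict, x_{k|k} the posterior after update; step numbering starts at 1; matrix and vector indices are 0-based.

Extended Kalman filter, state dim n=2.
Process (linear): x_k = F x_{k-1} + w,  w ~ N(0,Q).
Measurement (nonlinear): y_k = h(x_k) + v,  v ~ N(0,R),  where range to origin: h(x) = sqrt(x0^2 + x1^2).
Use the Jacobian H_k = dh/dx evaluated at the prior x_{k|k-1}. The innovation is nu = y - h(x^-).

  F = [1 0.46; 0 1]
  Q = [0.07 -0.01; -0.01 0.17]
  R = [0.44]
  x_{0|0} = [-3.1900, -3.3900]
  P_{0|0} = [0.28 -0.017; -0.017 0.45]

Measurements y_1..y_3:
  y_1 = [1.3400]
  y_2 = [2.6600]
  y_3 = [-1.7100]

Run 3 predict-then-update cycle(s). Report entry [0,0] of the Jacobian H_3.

H_jac[0,0] = -0.9654

step 1: x^-=[-4.7494, -3.3900]  P^-=[0.4296 0.1800; 0.1800 0.6200]  H_jac=[-0.8139 -0.5810]  S=[1.1041]  K=[-0.4114; -0.4589]  nu=[-4.4951]  x^+=[-2.9001, -1.3270]  P^+=[0.2427 -0.0285; -0.0285 0.3875]
step 2: x^-=[-3.5105, -1.3270]  P^-=[0.3685 0.1398; 0.1398 0.5575]  H_jac=[-0.9354 -0.3536]  S=[0.9246]  K=[-0.4263; -0.3546]  nu=[-1.0930]  x^+=[-3.0446, -0.9395]  P^+=[0.2005 0.0000; 0.0000 0.4412]
step 3: x^-=[-3.4768, -0.9395]  P^-=[0.3639 0.1930; 0.1930 0.6112]  H_jac=[-0.9654 -0.2609]  S=[0.9179]  K=[-0.4375; -0.3766]  nu=[-5.3115]  x^+=[-1.1528, 1.0611]  P^+=[0.1882 0.0417; 0.0417 0.4810]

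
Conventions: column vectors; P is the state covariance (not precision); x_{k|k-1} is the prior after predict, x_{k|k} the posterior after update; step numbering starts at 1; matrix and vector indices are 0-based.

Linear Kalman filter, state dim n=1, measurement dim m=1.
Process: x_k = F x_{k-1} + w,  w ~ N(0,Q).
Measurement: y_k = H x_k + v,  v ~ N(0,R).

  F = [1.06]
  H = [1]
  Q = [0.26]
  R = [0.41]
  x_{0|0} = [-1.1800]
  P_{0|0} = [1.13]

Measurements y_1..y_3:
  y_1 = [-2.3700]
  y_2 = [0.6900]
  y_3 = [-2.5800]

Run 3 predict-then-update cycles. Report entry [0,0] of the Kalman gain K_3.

step 1: x^-=[-1.2508]  P^-=[1.5297]  S=[1.9397]  K=[0.7886]  nu=[-1.1192]  x^+=[-2.1334]  P^+=[0.3233]
step 2: x^-=[-2.2614]  P^-=[0.6233]  S=[1.0333]  K=[0.6032]  nu=[2.9514]  x^+=[-0.4811]  P^+=[0.2473]
step 3: x^-=[-0.5100]  P^-=[0.5379]  S=[0.9479]  K=[0.5675]  nu=[-2.0700]  x^+=[-1.6846]  P^+=[0.2327]

K[0,0] = 0.5675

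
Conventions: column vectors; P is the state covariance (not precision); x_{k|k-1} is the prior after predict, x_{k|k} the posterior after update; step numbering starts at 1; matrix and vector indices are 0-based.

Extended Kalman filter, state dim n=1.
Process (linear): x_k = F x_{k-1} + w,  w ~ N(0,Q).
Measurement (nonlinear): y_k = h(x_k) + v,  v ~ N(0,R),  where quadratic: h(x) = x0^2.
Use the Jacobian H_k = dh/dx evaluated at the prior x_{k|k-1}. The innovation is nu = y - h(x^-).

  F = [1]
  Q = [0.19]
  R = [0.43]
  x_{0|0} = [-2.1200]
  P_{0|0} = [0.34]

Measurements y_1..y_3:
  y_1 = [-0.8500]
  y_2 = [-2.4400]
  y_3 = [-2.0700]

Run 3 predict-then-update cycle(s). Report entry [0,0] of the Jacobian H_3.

step 1: x^-=[-2.1200]  P^-=[0.5300]  H_jac=[-4.2400]  S=[9.9581]  K=[-0.2257]  nu=[-5.3444]  x^+=[-0.9140]  P^+=[0.0229]
step 2: x^-=[-0.9140]  P^-=[0.2129]  H_jac=[-1.8279]  S=[1.1413]  K=[-0.3410]  nu=[-3.2753]  x^+=[0.2028]  P^+=[0.0802]
step 3: x^-=[0.2028]  P^-=[0.2702]  H_jac=[0.4056]  S=[0.4744]  K=[0.2310]  nu=[-2.1111]  x^+=[-0.2848]  P^+=[0.2449]

H_jac[0,0] = 0.4056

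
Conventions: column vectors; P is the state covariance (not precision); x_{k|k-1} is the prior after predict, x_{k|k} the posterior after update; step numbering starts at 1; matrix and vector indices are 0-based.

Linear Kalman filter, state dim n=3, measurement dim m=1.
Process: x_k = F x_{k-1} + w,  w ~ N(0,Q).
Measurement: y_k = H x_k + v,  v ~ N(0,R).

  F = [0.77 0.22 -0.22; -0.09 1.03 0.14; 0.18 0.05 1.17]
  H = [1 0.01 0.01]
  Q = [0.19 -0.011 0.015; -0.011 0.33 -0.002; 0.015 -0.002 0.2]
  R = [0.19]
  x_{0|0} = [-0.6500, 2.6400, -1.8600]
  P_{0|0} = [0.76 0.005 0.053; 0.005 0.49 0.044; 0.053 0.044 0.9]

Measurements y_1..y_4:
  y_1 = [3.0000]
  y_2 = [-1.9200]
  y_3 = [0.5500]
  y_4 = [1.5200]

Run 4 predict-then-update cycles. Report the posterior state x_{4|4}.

step 1: x^-=[0.4895, 2.5173, -2.1612]  P^-=[0.6874 0.0217 -0.0491; 0.0217 0.8841 0.2083; -0.0491 0.2083 1.4854]  S=[0.8771]  K=[0.7834; 0.0372; -0.0366]  nu=[2.5069]  x^+=[2.4534, 2.6104, -2.2530]  P^+=[0.1491 -0.0039 -0.0239; -0.0039 0.8829 0.2095; -0.0239 0.2095 1.4842]
step 2: x^-=[2.9590, 2.1525, -2.0639]  P^-=[0.3795 0.0859 -0.3059; 0.0859 1.3587 0.5394; -0.3059 0.5394 2.2532]  S=[0.5656]  K=[0.6671; 0.1855; -0.4915]  nu=[-4.8799]  x^+=[-0.2964, 1.2472, 0.3348]  P^+=[0.1278 0.0159 -0.1205; 0.0159 1.3392 0.5909; -0.1205 0.5909 2.1166]
step 3: x^-=[-0.0275, 1.3582, 0.4008]  P^-=[0.4220 0.0997 -0.4543; 0.0997 1.9638 1.1404; -0.4543 1.1404 3.1235]  S=[0.6057]  K=[0.6909; 0.2158; -0.6796]  nu=[0.5599]  x^+=[0.3594, 1.4790, 0.0202]  P^+=[0.1329 0.0094 -0.1699; 0.0094 1.9356 1.2292; -0.1699 1.2292 2.8438]
step 4: x^-=[0.5976, 1.4939, 0.1623]  P^-=[0.4418 0.0757 -0.5200; 0.0757 2.7973 2.0666; -0.5200 2.0666 4.1744]  S=[0.6241]  K=[0.7009; 0.1992; -0.7332]  nu=[0.9058]  x^+=[1.2325, 1.6743, -0.5018]  P^+=[0.1353 -0.0115 -0.1993; -0.0115 2.7725 2.1577; -0.1993 2.1577 3.8390]

x_post = [1.2325, 1.6743, -0.5018]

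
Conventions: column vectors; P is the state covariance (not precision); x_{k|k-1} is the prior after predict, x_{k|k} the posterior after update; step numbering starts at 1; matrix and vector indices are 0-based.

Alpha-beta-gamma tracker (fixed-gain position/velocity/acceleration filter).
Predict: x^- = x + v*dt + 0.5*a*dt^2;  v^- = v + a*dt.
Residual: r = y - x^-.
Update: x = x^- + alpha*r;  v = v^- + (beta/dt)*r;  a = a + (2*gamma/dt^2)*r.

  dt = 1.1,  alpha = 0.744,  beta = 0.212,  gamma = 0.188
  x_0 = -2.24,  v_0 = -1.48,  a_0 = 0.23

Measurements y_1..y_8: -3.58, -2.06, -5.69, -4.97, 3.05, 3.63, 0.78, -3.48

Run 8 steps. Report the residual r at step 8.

step 1: x_pred=-3.7289  r=0.1489  x^+=-3.6181  v^+=-1.1983  a^+=0.2763
step 2: x_pred=-4.7691  r=2.7091  x^+=-2.7535  v^+=-0.3723  a^+=1.1181
step 3: x_pred=-2.4866  r=-3.2034  x^+=-4.8699  v^+=0.2402  a^+=0.1227
step 4: x_pred=-4.5315  r=-0.4385  x^+=-4.8577  v^+=0.2906  a^+=-0.0136
step 5: x_pred=-4.5463  r=7.5963  x^+=1.1054  v^+=1.7397  a^+=2.3469
step 6: x_pred=4.4389  r=-0.8089  x^+=3.8371  v^+=4.1654  a^+=2.0955
step 7: x_pred=9.6868  r=-8.9068  x^+=3.0601  v^+=4.7539  a^+=-0.6722
step 8: x_pred=7.8827  r=-11.3627  x^+=-0.5711  v^+=1.8246  a^+=-4.2031

resid = -11.3627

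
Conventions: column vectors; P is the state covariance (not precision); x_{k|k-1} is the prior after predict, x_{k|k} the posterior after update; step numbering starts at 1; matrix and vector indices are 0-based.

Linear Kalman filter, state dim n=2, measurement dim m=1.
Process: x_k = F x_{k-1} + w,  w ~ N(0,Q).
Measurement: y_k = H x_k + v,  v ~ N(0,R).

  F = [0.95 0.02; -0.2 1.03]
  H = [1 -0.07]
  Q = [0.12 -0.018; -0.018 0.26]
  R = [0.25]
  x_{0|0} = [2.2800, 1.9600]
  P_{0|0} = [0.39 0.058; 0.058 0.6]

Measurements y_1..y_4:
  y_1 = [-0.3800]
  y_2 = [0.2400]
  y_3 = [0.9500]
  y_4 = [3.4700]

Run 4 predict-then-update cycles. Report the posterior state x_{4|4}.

step 1: x^-=[2.2052, 1.5628]  P^-=[0.4744 -0.0232; -0.0232 0.8882]  S=[0.7320]  K=[0.6503; -0.1167]  nu=[-2.4758]  x^+=[0.5951, 1.8516]  P^+=[0.1648 0.0323; 0.0323 0.8783]
step 2: x^-=[0.6024, 1.7881]  P^-=[0.2703 0.0003; 0.0003 1.1850]  S=[0.5261]  K=[0.5138; -0.1572]  nu=[-0.2373]  x^+=[0.4805, 1.8254]  P^+=[0.1314 0.0428; 0.0428 1.1721]
step 3: x^-=[0.4930, 1.7841]  P^-=[0.2407 0.0228; 0.0228 1.4911]  S=[0.4948]  K=[0.4832; -0.1648]  nu=[0.5819]  x^+=[0.7742, 1.6882]  P^+=[0.1252 0.0622; 0.0622 1.4776]
step 4: x^-=[0.7692, 1.5840]  P^-=[0.2359 0.0493; 0.0493 1.8070]  S=[0.4879]  K=[0.4765; -0.1582]  nu=[2.8116]  x^+=[2.1090, 1.1392]  P^+=[0.1251 0.0861; 0.0861 1.7948]

x_post = [2.1090, 1.1392]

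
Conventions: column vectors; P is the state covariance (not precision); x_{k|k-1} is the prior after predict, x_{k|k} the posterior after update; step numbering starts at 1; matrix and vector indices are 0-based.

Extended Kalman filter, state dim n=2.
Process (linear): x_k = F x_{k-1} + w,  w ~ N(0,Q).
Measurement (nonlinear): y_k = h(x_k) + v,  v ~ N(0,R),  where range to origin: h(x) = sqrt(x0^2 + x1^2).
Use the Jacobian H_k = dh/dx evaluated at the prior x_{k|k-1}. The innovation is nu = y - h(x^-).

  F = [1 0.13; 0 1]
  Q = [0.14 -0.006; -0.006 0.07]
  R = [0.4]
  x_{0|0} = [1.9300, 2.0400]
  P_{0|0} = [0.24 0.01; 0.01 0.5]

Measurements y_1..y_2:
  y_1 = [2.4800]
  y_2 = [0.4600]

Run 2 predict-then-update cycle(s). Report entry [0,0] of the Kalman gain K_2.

step 1: x^-=[2.1952, 2.0400]  P^-=[0.3911 0.0690; 0.0690 0.5700]  H_jac=[0.7325 0.6807]  S=[0.9428]  K=[0.3537; 0.4652]  nu=[-0.5167]  x^+=[2.0124, 1.7996]  P^+=[0.2731 -0.0861; -0.0861 0.3660]
step 2: x^-=[2.2464, 1.7996]  P^-=[0.3969 -0.0445; -0.0445 0.4360]  H_jac=[0.7804 0.6252]  S=[0.7687]  K=[0.3668; 0.3094]  nu=[-2.4184]  x^+=[1.3594, 1.0514]  P^+=[0.2935 -0.1318; -0.1318 0.3624]

K[0,0] = 0.3668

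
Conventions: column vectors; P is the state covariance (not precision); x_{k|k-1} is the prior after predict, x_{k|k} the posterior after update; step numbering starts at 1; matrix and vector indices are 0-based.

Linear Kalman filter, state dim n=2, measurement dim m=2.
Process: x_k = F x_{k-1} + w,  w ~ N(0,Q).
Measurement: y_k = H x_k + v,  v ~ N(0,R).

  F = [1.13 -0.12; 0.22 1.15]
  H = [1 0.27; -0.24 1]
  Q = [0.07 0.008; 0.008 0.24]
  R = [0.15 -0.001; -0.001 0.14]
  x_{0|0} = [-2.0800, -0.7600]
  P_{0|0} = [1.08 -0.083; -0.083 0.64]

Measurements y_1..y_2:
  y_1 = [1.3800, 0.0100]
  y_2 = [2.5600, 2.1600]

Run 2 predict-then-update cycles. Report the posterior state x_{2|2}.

x_post = [1.6152, 2.0784]

step 1: x^-=[-2.2592, -1.3316]  P^-=[1.4808 0.0825; 0.0825 1.0967]  S=[1.7553 0.0169; 0.0169 1.2824]  K=[0.8585 -0.2241; 0.2076 0.8370]  nu=[3.9987, 0.7994]  x^+=[0.9944, 0.1678]  P^+=[0.1293 -0.0012; -0.0012 0.1167]
step 2: x^-=[1.1035, 0.4118]  P^-=[0.2371 0.0225; 0.0225 0.4000]  S=[0.4284 0.0711; 0.0711 0.5428]  K=[0.5910 -0.1408; 0.1880 0.7022]  nu=[1.3453, 2.0131]  x^+=[1.6152, 2.0784]  P^+=[0.0885 0.0009; 0.0009 0.0984]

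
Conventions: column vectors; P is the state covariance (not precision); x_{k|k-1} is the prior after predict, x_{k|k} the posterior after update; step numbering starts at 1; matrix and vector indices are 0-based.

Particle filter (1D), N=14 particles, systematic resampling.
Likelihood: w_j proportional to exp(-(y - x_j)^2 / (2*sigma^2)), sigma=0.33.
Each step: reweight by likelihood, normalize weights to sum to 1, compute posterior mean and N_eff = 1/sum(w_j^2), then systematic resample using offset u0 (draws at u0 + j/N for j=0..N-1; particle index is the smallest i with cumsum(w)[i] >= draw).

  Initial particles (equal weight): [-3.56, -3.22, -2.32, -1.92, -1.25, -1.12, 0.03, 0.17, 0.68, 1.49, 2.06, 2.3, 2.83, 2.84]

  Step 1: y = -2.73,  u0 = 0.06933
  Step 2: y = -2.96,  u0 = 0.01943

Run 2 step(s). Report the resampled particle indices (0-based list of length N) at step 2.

step 1: w=[0.0478, 0.3749, 0.5218, 0.0555, 0.0000, 0.0000, 0.0000, 0.0000, 0.0000, 0.0000, 0.0000, 0.0000, 0.0000, 0.0000]  mean=-2.6944  Neff=2.3914  idx=[1, 1, 1, 1, 1, 2, 2, 2, 2, 2, 2, 2, 2, 3]
step 2: w=[0.1498, 0.1498, 0.1498, 0.1498, 0.1498, 0.0312, 0.0312, 0.0312, 0.0312, 0.0312, 0.0312, 0.0312, 0.0312, 0.0014]  mean=-2.9937  Neff=8.3302  idx=[0, 0, 1, 1, 2, 2, 2, 3, 3, 4, 4, 6, 9, 11]

resampled_idx = [0, 0, 1, 1, 2, 2, 2, 3, 3, 4, 4, 6, 9, 11]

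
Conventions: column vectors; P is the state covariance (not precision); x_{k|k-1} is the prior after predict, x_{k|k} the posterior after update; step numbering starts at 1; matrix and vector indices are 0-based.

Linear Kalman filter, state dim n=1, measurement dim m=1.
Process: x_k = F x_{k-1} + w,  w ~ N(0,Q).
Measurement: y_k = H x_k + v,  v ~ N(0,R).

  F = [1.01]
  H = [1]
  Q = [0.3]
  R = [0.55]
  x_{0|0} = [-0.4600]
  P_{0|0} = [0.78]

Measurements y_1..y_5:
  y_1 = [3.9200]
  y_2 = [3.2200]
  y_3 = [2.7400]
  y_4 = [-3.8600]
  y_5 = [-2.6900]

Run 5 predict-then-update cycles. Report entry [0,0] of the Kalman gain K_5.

K[0,0] = 0.5182

step 1: x^-=[-0.4646]  P^-=[1.0957]  S=[1.6457]  K=[0.6658]  nu=[4.3846]  x^+=[2.4546]  P^+=[0.3662]
step 2: x^-=[2.4792]  P^-=[0.6735]  S=[1.2235]  K=[0.5505]  nu=[0.7408]  x^+=[2.8870]  P^+=[0.3028]
step 3: x^-=[2.9159]  P^-=[0.6089]  S=[1.1589]  K=[0.5254]  nu=[-0.1759]  x^+=[2.8235]  P^+=[0.2890]
step 4: x^-=[2.8517]  P^-=[0.5948]  S=[1.1448]  K=[0.5196]  nu=[-6.7117]  x^+=[-0.6354]  P^+=[0.2858]
step 5: x^-=[-0.6418]  P^-=[0.5915]  S=[1.1415]  K=[0.5182]  nu=[-2.0482]  x^+=[-1.7031]  P^+=[0.2850]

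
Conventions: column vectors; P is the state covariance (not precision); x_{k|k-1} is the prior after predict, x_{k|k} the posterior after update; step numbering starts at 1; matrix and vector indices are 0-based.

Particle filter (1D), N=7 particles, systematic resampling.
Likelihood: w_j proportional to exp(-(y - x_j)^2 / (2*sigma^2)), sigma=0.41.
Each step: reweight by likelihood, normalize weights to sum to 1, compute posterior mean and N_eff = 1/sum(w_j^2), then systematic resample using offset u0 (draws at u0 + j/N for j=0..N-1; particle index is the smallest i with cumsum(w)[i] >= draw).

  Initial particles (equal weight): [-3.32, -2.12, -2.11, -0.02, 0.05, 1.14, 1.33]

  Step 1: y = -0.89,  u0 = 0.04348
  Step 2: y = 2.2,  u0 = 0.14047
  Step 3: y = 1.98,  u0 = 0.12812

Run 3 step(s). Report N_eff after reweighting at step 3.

N_eff = 6.1826

step 1: w=[0.0000, 0.0554, 0.0596, 0.5249, 0.3601, 0.0000, 0.0000]  mean=-0.2356  Neff=2.4283  idx=[1, 3, 3, 3, 3, 4, 4]
step 2: w=[0.0000, 0.1115, 0.1115, 0.1115, 0.1115, 0.2770, 0.2770]  mean=0.0188  Neff=4.9218  idx=[2, 3, 4, 5, 5, 6, 6]
step 3: w=[0.0829, 0.0829, 0.0829, 0.1878, 0.1878, 0.1878, 0.1878]  mean=0.0326  Neff=6.1826  idx=[1, 3, 3, 4, 5, 6, 6]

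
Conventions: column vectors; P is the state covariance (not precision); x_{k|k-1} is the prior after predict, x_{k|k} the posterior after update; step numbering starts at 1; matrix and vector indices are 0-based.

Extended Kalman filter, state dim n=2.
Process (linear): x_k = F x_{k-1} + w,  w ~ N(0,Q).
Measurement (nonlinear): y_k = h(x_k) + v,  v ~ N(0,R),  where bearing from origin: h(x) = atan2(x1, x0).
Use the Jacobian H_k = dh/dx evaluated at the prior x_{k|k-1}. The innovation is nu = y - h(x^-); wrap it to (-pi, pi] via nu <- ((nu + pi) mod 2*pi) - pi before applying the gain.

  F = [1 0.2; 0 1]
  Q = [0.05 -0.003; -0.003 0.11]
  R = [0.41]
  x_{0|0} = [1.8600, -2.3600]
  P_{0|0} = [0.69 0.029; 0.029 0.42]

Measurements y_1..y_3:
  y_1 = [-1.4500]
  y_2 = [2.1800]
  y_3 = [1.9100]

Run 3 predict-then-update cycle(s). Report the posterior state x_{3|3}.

step 1: x^-=[1.3880, -2.3600]  P^-=[0.7684 0.1100; 0.1100 0.5300]  H_jac=[0.3148 0.1852]  S=[0.5172]  K=[0.5072; 0.2567]  nu=[-0.4109]  x^+=[1.1796, -2.4655]  P^+=[0.6354 0.0427; 0.0427 0.4959]
step 2: x^-=[0.6865, -2.4655]  P^-=[0.7223 0.1388; 0.1388 0.6059]  H_jac=[0.3764 0.1048]  S=[0.5300]  K=[0.5405; 0.2185]  nu=[-2.8040]  x^+=[-0.8290, -3.0780]  P^+=[0.5675 0.0763; 0.0763 0.5806]
step 3: x^-=[-1.4446, -3.0780]  P^-=[0.6712 0.1894; 0.1894 0.6906]  H_jac=[0.2662 -0.1250]  S=[0.4558]  K=[0.3402; -0.0787]  nu=[-2.3636]  x^+=[-2.2486, -2.8920]  P^+=[0.6185 0.2016; 0.2016 0.6878]

x_post = [-2.2486, -2.8920]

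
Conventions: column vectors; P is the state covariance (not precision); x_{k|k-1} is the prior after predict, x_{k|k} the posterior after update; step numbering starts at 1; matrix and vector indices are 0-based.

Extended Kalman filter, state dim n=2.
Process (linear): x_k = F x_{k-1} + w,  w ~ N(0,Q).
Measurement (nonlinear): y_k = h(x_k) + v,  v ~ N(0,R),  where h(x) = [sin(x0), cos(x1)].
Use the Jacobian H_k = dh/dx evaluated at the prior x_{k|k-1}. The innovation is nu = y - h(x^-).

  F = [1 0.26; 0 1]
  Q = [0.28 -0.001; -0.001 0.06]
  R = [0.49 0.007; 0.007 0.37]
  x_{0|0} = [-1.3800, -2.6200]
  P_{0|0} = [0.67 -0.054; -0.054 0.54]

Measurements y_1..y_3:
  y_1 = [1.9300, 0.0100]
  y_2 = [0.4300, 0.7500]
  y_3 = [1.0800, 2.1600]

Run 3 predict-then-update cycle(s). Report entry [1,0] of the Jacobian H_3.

step 1: x^-=[-2.0612, -2.6200]  P^-=[0.9584 0.0854; 0.0854 0.6000]  H_jac=[-0.4710 0.0000; 0.0000 0.4983]  S=[0.7026 -0.0130; -0.0130 0.5190]  K=[-0.6412 0.0659; -0.0466 0.5749]  nu=[2.8121, 0.8770]  x^+=[-3.8067, -2.2468]  P^+=[0.6662 0.0399; 0.0399 0.4263]
step 2: x^-=[-4.3909, -2.2468]  P^-=[0.9957 0.1497; 0.1497 0.4863]  H_jac=[-0.3160 0.0000; 0.0000 0.7801]  S=[0.5894 -0.0299; -0.0299 0.6659]  K=[-0.5261 0.1518; -0.0515 0.5673]  nu=[-0.5188, 1.3757]  x^+=[-3.9091, -1.4396]  P^+=[0.8124 0.0673; 0.0673 0.2686]
step 3: x^-=[-4.2834, -1.4396]  P^-=[1.1456 0.1361; 0.1361 0.3286]  H_jac=[-0.4159 0.0000; 0.0000 0.9914]  S=[0.6882 -0.0491; -0.0491 0.6930]  K=[-0.6819 0.1464; -0.0490 0.4667]  nu=[0.1706, 2.0292]  x^+=[-4.1027, -0.5010]  P^+=[0.8009 0.0498; 0.0498 0.1738]

H_jac[1,0] = 0.0000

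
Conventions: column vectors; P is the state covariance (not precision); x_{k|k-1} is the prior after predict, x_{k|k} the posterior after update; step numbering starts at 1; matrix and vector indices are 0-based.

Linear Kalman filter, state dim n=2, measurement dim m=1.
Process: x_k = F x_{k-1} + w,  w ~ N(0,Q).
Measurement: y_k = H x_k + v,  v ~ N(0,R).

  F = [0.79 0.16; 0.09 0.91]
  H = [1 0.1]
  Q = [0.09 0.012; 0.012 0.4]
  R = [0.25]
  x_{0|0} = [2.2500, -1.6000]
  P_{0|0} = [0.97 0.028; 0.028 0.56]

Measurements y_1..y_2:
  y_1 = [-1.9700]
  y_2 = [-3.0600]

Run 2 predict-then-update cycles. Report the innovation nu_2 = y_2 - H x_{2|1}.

innov = [-1.7818]

step 1: x^-=[1.5215, -1.2535]  P^-=[0.7168 0.1830; 0.1830 0.8762]  S=[1.0122]  K=[0.7263; 0.2674]  nu=[-3.3662]  x^+=[-0.9232, -2.1536]  P^+=[0.1829 -0.0135; -0.0135 0.8038]
step 2: x^-=[-1.0739, -2.0429]  P^-=[0.2213 0.1321; 0.1321 1.0649]  S=[0.5084]  K=[0.4613; 0.4693]  nu=[-1.7818]  x^+=[-1.8959, -2.8791]  P^+=[0.1131 0.0220; 0.0220 0.9529]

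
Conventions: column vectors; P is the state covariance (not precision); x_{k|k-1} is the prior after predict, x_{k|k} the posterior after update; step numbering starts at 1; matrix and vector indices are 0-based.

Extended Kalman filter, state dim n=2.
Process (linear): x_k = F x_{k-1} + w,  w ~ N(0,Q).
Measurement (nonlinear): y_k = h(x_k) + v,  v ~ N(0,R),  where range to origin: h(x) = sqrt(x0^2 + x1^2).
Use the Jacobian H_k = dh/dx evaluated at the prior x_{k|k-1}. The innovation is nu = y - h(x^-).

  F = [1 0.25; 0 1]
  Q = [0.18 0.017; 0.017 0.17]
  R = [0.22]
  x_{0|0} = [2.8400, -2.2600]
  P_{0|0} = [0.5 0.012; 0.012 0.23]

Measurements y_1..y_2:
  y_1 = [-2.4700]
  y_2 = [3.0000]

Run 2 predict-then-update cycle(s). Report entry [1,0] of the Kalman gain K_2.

step 1: x^-=[2.2750, -2.2600]  P^-=[0.7004 0.0865; 0.0865 0.4000]  H_jac=[0.7094 -0.7048]  S=[0.6847]  K=[0.6367; -0.3221]  nu=[-5.6767]  x^+=[-1.3392, -0.4315]  P^+=[0.4228 0.2269; 0.2269 0.3290]
step 2: x^-=[-1.4471, -0.4315]  P^-=[0.7369 0.3262; 0.3262 0.4990]  H_jac=[-0.9583 -0.2858]  S=[1.1161]  K=[-0.7162; -0.4078]  nu=[1.4900]  x^+=[-2.5142, -1.0391]  P^+=[0.1644 0.0002; 0.0002 0.3134]

K[1,0] = -0.4078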